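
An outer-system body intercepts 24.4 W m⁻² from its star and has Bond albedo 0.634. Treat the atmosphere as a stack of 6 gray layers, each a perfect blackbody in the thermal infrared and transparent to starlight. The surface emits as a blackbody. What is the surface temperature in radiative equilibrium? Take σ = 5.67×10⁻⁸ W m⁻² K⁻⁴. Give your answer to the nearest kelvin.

129 K

Top-of-atmosphere balance: σT_e⁴ = S(1−α)/4 = 2.233 W m⁻² → T_e = 79.21 K.
For an N-layer opaque stack, T_s⁴ = (N+1)T_e⁴, hence T_s = (7)^(1/4)×79.21 K = 128.8 K.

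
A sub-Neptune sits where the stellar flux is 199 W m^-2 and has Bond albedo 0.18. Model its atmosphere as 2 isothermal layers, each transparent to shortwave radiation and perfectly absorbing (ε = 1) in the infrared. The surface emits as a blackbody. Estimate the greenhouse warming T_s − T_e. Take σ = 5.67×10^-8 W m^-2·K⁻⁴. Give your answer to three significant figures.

The effective emission temperature is T_e = [S(1−α)/(4σ)]^¼ = 163.8 K.
Surface: T_s = (3)^¼·T_e = 215.5 K.
Warming: T_s − T_e = 51.77 K.

51.8 K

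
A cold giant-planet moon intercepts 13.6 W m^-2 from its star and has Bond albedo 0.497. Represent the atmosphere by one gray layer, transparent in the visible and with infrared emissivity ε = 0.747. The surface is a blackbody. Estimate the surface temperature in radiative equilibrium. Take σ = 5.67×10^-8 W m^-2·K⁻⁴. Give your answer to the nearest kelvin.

The planet radiates to space at T_e = [S(1−α)/(4σ)]^(1/4) = 74.11 K.
The surface balance (absorbed SW + ε·downward IR = σT_s⁴) with T_a⁴ = T_s⁴/2 reduces to T_s = T_e·[2/(2−ε)]^¼ = 83.30 K.

83 K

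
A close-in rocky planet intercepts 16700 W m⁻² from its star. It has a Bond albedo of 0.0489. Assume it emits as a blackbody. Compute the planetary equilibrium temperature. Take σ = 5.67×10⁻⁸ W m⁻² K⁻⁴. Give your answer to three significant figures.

Absorbed flux (global mean): S(1−α)/4 = 16700·0.951/4 = 3971 W m⁻².
In equilibrium σT⁴ equals this, so T = 514.4 K.

514 kelvin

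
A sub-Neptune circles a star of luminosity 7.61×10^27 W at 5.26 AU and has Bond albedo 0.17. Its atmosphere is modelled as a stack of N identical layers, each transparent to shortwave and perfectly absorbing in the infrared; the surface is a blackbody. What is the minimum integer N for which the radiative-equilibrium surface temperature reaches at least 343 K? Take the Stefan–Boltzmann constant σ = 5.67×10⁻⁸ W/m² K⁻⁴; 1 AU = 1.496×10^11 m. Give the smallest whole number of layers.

Orbital distance: d = 5.26 AU = 7.869×10^11 m.
Spreading L over a sphere of radius d: S = 7.61×10^27/(4π·7.87×10^11²) = 978.0 W/m².
The effective emission temperature is T_e = [S(1−α)/(4σ)]^¼ = 244.6 K.
T_s = (N+1)^(1/4)·T_e ≥ 343 K requires N+1 ≥ (T_s/T_e)⁴ = (343/244.6)⁴ = 3.867.
Rounding up, N = 3.

3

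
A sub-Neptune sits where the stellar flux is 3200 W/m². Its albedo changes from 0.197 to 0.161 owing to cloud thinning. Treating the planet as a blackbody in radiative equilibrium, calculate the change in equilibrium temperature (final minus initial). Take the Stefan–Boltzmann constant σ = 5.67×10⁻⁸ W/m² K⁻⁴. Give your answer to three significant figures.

Initial: T₁ = [S(1−0.197)/(4σ)]^(1/4) = 326.3 K.
After:  T₂ = [3200·0.839/(4σ)]^(1/4) = 329.9 K.
ΔT = T₂ − T₁ = 3.597 K.

3.60 kelvin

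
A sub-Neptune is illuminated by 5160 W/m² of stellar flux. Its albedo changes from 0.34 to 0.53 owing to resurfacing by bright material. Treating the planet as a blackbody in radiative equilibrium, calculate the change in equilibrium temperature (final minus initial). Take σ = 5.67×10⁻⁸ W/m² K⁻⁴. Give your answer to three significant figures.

With α = 0.34, T₁ = 350.1 K.
Final:   T₂ = [S(1−0.53)/(4σ)]^(1/4) = 321.6 K.
Change: 321.6 − 350.1 = -28.49 K.

-28.5 K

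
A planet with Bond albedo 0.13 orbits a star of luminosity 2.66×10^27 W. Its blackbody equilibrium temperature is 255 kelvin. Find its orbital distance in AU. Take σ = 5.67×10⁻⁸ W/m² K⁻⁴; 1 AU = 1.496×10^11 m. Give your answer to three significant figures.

The flux needed for this T is 4σT⁴/(1−0.13) = 1102 W/m².
S = L/(4πd²) → d = √(L/4πS) = √(2.66×10^27/(4π·1102)) = 4.382×10^11 m = 2.929 AU.

2.93 AU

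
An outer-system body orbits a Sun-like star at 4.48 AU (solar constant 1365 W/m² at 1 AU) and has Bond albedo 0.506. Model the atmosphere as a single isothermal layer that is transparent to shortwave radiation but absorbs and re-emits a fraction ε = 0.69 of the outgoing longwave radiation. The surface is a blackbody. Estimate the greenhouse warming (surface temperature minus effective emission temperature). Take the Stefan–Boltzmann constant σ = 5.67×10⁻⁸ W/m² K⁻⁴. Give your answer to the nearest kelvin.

12 K

By the inverse-square law, S = 1365/4.48² = 68.01 W/m².
At the top of the atmosphere, σT_e⁴ = S(1−α)/4 = 8.399 W/m², giving T_e = 110.3 K.
The surface balance (absorbed SW + ε·downward IR = σT_s⁴) with T_a⁴ = T_s⁴/2 reduces to T_s = T_e·[2/(2−ε)]^¼ = 122.6 K.
Greenhouse warming: T_s − T_e = 12.31 K.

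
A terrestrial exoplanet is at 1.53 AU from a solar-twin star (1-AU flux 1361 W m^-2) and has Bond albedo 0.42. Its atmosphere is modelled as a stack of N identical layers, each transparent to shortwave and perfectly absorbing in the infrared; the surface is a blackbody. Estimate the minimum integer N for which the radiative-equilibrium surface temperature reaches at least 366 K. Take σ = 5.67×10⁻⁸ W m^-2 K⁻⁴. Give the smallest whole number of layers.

12

Flux at the orbit: S = 1361/(1.53)² = 581.4 W m^-2.
The effective emission temperature is T_e = [S(1−α)/(4σ)]^¼ = 196.4 K.
Need (N+1)T_e⁴ ≥ T_s⁴, i.e. N+1 ≥ (366/196.4)⁴ = 12.069.
Rounding up, N = 12.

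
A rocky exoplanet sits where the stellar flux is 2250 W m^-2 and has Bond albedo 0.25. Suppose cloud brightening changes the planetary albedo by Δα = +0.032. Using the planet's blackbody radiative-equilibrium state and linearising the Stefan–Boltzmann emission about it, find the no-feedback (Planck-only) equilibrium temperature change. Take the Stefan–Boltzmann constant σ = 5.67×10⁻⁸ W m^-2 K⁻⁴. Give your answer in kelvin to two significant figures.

Reference equilibrium: T_e = [S(1−α)/(4σ)]^(1/4) = 293.7 K.
The change in absorbed flux is Δ[S(1−α)/4] = −SΔα/4 = -18.00 W m^-2.
The Planck feedback parameter is 4σT_e³ = 5.746 W m^-2/K.
ΔT₀ = ΔF/λ_P = -18.00/5.746 = -3.13 K.

-3.1 K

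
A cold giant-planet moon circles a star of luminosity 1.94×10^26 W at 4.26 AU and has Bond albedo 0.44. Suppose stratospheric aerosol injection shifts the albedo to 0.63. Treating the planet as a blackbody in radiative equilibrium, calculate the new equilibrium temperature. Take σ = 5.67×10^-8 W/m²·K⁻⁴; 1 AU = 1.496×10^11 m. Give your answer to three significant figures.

d = 4.26 × 1.496×10^11 m = 6.373×10^11 m.
S = L/(4πd²) = 38.01 W/m².
With the new albedo, S(1−α₂)/4 = 3.516 W/m², so T₂ = 88.74 K.

88.7 K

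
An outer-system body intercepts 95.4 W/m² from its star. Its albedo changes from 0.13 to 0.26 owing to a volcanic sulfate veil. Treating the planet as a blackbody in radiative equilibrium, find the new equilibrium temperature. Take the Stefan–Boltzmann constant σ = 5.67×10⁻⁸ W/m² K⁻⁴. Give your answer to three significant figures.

T₂ = [S(1−α₂)/(4σ)]^(1/4) = [95.40·0.74/(4σ)]^(1/4) = 132.8 K.

133 K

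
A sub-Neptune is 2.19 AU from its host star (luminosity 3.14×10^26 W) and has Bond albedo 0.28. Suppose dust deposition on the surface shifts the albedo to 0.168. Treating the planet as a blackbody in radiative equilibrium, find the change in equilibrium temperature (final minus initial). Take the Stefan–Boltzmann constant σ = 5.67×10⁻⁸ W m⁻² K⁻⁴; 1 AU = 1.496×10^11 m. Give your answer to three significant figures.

6.07 K

Orbital distance: d = 2.19 AU = 3.276×10^11 m.
Flux at the orbit: S = L/(4πd²) = 3.14×10^26/(4π·(3.28×10^11)²) = 232.8 W m⁻².
With α = 0.28, T₁ = 164.9 K.
After:  T₂ = [232.8·0.832/(4σ)]^(1/4) = 170.9 K.
Change: 170.9 − 164.9 = 6.069 K.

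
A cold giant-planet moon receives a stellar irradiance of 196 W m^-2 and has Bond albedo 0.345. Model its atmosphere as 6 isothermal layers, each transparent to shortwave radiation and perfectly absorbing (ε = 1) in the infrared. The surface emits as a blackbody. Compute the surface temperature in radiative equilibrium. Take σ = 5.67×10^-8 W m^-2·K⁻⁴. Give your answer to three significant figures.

OLR = S(1−α)/4 = 32.09 W m^-2; the top layer radiates at T_e = 154.2 K.
For an N-layer opaque stack, T_s⁴ = (N+1)T_e⁴, hence T_s = (7)^(1/4)×154.2 K = 250.9 K.

251 kelvin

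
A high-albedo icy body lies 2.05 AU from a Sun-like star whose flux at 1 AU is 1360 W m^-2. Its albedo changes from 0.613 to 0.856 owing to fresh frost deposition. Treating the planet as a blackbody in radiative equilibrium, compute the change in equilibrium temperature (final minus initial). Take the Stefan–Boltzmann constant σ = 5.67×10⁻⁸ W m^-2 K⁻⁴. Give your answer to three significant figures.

-33.6 K

Irradiance scales as 1/d², so S = 1360 W m^-2 × (1/2.05)² = 323.6 W m^-2.
Before: T₁ = [323.6·0.387/(4σ)]^(1/4) = 153.3 K.
Final:   T₂ = [S(1−0.856)/(4σ)]^(1/4) = 119.7 K.
ΔT = T₂ − T₁ = -33.57 K.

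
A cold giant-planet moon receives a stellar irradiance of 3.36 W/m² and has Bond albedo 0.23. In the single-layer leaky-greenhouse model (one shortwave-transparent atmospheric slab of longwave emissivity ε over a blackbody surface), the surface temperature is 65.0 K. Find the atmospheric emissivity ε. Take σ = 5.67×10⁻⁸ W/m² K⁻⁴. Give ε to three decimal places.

0.722

Effective temperature: T_e = [S(1−α)/(4σ)]^(1/4) = 58.12 K.
Inverting T_s⁴ = 2T_e⁴/(2−ε): (T_e/T_s)⁴ = 0.6390, so ε = 2(1 − 0.6390) = 0.7219.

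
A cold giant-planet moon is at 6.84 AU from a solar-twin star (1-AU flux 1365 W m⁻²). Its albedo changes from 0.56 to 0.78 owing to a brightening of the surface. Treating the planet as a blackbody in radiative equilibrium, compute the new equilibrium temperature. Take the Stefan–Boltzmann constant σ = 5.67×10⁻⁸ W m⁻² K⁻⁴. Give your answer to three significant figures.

72.9 K

Irradiance scales as 1/d², so S = 1365 W m⁻² × (1/6.84)² = 29.18 W m⁻².
With the new albedo, S(1−α₂)/4 = 1.605 W m⁻², so T₂ = 72.94 K.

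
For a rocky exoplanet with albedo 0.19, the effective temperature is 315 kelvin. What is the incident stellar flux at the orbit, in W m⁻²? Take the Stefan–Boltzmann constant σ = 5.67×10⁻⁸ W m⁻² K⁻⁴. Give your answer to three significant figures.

2760 W m⁻²

Invert the energy balance for S: S = 4σT⁴/(1−α).
σT⁴ = 5.67×10⁻⁸·(315)⁴ = 558.2 W m⁻².
S = 4·558.2/0.81 = 2757 W m⁻².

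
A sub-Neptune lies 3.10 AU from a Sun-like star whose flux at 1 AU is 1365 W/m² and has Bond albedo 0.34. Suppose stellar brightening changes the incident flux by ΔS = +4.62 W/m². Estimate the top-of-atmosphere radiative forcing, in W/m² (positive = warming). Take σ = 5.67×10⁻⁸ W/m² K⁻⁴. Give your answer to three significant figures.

0.762 W/m²

Flux at the orbit: S = 1365/(3.10)² = 142.0 W/m².
TOA radiative forcing: ΔF = (1−α)ΔS/4 = 0.66·(+4.62)/4 = 0.7623 W/m².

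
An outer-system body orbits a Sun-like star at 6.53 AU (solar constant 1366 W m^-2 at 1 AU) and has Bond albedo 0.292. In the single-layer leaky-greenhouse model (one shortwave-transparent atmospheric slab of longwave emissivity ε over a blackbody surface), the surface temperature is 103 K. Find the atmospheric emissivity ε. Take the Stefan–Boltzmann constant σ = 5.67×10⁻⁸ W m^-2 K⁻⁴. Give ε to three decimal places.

By the inverse-square law, S = 1366/6.53² = 32.03 W m^-2.
First, T_e = [32.03·(1−0.292)/(4σ)]^(1/4) = 100.0 K.
T_s⁴ = T_e⁴·2/(2−ε) → ε = 2 − 2(T_e/T_s)⁴ = 2 − 2·(100.0/103)⁴ = 0.2230.

0.223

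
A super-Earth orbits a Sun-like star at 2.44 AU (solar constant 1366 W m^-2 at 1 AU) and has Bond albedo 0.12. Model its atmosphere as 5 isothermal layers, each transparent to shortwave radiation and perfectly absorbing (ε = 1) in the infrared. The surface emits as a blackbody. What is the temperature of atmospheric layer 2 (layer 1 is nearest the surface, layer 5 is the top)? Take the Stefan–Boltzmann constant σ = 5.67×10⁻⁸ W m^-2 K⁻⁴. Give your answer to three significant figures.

244 K

By the inverse-square law, S = 1366/2.44² = 229.4 W m^-2.
The effective emission temperature is T_e = [S(1−α)/(4σ)]^¼ = 172.7 K.
Each opaque layer satisfies 2T_j⁴ = T_{j−1}⁴ + T_{j+1}⁴, giving T_k⁴ = (N+1−k)T_e⁴.
With k = 2: T_2 = (5+1−2)^¼·172.7 K = 244.3 K.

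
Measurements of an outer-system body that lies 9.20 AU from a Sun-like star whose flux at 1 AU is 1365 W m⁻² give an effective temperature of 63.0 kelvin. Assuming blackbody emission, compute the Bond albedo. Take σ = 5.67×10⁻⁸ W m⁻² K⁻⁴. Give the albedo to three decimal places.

Irradiance scales as 1/d², so S = 1365 W m⁻² × (1/9.20)² = 16.13 W m⁻².
Energy balance: S(1−α)/4 = σT⁴, so 1−α = 4σT⁴/S.
4σT⁴ = 4·5.67×10⁻⁸·(63.0)⁴ = 3.573 W m⁻².
1−α = 3.573/16.13 = 0.2215, so α = 0.7785.

0.778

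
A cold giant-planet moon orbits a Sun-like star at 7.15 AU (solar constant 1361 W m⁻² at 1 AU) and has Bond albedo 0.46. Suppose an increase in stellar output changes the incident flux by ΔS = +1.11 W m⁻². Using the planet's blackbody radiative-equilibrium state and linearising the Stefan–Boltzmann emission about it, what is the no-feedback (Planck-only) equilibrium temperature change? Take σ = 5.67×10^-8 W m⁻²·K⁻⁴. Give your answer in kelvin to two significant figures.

0.93 K

Irradiance scales as 1/d², so S = 1361 W m⁻² × (1/7.15)² = 26.62 W m⁻².
Reference equilibrium: T_e = [S(1−α)/(4σ)]^(1/4) = 89.23 K.
TOA radiative forcing: ΔF = (1−α)ΔS/4 = 0.54·(+1.11)/4 = 0.1499 W m⁻².
The Planck feedback parameter is 4σT_e³ = 0.1611 W m⁻²/K.
So ΔT₀ = 0.1499/0.1611 = 0.930 K.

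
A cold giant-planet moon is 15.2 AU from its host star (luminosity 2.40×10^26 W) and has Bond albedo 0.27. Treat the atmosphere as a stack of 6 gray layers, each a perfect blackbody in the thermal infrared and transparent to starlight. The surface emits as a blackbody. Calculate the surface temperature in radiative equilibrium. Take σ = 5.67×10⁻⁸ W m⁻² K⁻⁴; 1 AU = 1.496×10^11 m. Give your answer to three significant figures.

95.5 kelvin

Orbital distance: d = 15.2 AU = 2.274×10^12 m.
S = L/(4πd²) = 3.694 W m⁻².
The effective emission temperature is T_e = [S(1−α)/(4σ)]^¼ = 58.72 K.
With N = 6 opaque layers, T_s = (N+1)^(1/4)·T_e = 7^(1/4)·58.72 = 95.51 K.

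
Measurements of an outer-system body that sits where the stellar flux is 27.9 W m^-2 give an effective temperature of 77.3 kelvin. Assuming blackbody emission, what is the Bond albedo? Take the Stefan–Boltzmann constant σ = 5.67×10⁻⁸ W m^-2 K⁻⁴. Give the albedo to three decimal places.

0.710

Rearranging the radiative balance, α = 1 − 4σT⁴/S.
4σT⁴ = 4·5.67×10⁻⁸·(77.3)⁴ = 8.098 W m^-2.
Hence α = 1 − 8.098/27.90 = 0.7098.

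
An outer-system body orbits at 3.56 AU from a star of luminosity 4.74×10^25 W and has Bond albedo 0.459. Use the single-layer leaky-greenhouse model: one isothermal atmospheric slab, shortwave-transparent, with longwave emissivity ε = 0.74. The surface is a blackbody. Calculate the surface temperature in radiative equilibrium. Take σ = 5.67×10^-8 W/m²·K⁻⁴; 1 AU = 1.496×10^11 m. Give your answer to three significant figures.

84.2 K

d = 3.56 × 1.496×10^11 m = 5.326×10^11 m.
Flux at the orbit: S = L/(4πd²) = 4.74×10^25/(4π·(5.33×10^11)²) = 13.30 W/m².
Effective emission temperature (TOA balance): σT_e⁴ = S(1−α)/4 = 1.799 W/m² → T_e = 75.05 K.
Surface balance with a leaky layer gives σT_s⁴ = σT_e⁴·2/(2−ε), so T_s = T_e·[2/(2−0.74)]^(1/4) = 84.24 K.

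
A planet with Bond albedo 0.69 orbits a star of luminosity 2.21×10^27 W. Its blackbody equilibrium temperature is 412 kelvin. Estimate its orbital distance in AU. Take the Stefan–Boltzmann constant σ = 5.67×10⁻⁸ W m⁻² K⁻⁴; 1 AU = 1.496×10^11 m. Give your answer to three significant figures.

0.611 AU

Energy balance gives S = 4σT⁴/(1−α) = 21080 W m⁻².
S = L/(4πd²) → d = √(L/4πS) = √(2.21×10^27/(4π·21080)) = 9.134×10^10 m = 0.6106 AU.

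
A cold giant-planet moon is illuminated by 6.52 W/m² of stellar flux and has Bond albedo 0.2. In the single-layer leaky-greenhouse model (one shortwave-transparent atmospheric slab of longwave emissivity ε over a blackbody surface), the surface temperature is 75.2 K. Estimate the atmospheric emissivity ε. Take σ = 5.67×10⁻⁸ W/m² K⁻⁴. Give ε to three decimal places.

TOA balance gives T_e = 69.25 K.
Since (2−ε)/2 = (T_e/T_s)⁴ = 0.7192, ε = 0.5617.

0.562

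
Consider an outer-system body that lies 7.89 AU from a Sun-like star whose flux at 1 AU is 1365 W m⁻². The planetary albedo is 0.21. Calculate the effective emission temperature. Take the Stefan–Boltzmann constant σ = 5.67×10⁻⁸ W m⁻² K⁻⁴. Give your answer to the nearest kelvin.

Irradiance scales as 1/d², so S = 1365 W m⁻² × (1/7.89)² = 21.93 W m⁻².
Absorbed flux (global mean): S(1−α)/4 = 21.93·0.79/4 = 4.331 W m⁻².
Balancing against σT⁴: T = (4.331/5.67×10⁻⁸)^(1/4) = 93.48 K.

93 K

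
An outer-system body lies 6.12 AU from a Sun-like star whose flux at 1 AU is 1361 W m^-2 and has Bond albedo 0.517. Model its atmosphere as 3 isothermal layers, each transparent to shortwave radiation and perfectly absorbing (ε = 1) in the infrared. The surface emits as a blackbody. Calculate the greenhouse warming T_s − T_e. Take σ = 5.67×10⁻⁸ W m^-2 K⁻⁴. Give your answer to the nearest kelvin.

Flux at the orbit: S = 1361/(6.12)² = 36.34 W m^-2.
OLR = S(1−α)/4 = 4.388 W m^-2; the top layer radiates at T_e = 93.79 K.
Surface: T_s = (4)^¼·T_e = 132.6 K.
Warming: T_s − T_e = 38.85 K.

39 K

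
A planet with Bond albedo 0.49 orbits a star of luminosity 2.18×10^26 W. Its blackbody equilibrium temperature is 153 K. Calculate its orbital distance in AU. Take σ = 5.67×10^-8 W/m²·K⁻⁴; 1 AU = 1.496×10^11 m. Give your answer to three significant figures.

Required flux: S = 4σT⁴/(1−α) = 243.7 W/m².
Then d = [L/(4πS)]^(1/2) = 2.668×10^11 m, i.e. 1.783 AU.

1.78 AU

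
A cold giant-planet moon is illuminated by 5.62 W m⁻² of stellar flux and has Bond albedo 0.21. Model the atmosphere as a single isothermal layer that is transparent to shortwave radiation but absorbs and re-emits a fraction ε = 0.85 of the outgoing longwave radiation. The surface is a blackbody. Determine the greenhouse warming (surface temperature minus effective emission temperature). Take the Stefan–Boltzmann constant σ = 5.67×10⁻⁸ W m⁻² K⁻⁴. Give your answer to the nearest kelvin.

10 K

Effective emission temperature (TOA balance): σT_e⁴ = S(1−α)/4 = 1.110 W m⁻² → T_e = 66.52 K.
Surface balance with a leaky layer gives σT_s⁴ = σT_e⁴·2/(2−ε), so T_s = T_e·[2/(2−0.85)]^(1/4) = 76.39 K.
Greenhouse warming: T_s − T_e = 9.869 K.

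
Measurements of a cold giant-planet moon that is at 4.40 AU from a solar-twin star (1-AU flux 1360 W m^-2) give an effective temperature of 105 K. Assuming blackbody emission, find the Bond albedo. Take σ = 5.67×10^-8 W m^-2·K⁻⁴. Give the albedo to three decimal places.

Flux at the orbit: S = 1360/(4.40)² = 70.25 W m^-2.
Energy balance: S(1−α)/4 = σT⁴, so 1−α = 4σT⁴/S.
4σT⁴ = 4·5.67×10⁻⁸·(105)⁴ = 27.57 W m^-2.
Hence α = 1 − 27.57/70.25 = 0.6076.

0.608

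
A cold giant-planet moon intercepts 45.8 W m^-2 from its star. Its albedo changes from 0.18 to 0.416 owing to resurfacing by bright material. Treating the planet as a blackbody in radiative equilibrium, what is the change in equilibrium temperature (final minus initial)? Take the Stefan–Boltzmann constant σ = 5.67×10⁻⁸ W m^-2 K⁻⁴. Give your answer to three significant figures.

Initial: T₁ = [S(1−0.18)/(4σ)]^(1/4) = 113.4 K.
With α = 0.416, T₂ = 104.2 K.
Change: 104.2 − 113.4 = -9.228 K.

-9.23 kelvin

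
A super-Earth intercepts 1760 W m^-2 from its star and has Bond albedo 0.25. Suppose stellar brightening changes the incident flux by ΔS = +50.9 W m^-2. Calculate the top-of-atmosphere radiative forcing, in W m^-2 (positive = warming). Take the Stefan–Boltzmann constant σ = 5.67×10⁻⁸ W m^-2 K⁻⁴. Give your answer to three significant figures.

9.54 W m^-2

ΔF = Δ[S(1−α)]/4 = (1−0.25)·+50.9/4 = 9.544 W m^-2.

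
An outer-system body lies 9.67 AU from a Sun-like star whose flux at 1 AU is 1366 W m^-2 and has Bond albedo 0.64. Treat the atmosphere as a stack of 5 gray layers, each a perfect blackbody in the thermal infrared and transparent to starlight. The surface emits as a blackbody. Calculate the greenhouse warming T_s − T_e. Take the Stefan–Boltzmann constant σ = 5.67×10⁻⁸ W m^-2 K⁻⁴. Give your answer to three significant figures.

39.2 K

Flux at the orbit: S = 1366/(9.67)² = 14.61 W m^-2.
Top-of-atmosphere balance: σT_e⁴ = S(1−α)/4 = 1.315 W m^-2 → T_e = 69.39 K.
Surface: T_s = (6)^¼·T_e = 108.6 K.
So the greenhouse effect raises the surface by 108.6 − 69.39 = 39.21 K.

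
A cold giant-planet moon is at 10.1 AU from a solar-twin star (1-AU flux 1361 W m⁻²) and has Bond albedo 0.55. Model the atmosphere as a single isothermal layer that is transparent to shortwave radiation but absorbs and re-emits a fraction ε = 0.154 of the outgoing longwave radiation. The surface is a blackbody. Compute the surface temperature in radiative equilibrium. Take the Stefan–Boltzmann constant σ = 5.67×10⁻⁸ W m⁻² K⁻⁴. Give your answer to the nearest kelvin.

By the inverse-square law, S = 1361/10.1² = 13.34 W m⁻².
At the top of the atmosphere, σT_e⁴ = S(1−α)/4 = 1.501 W m⁻², giving T_e = 71.73 K.
Surface balance with a leaky layer gives σT_s⁴ = σT_e⁴·2/(2−ε), so T_s = T_e·[2/(2−0.154)]^(1/4) = 73.18 K.

73 K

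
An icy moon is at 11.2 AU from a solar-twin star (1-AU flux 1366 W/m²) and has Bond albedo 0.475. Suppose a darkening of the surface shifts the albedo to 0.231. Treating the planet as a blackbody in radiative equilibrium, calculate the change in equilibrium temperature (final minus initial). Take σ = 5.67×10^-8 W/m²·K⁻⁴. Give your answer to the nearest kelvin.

By the inverse-square law, S = 1366/11.2² = 10.89 W/m².
Before: T₁ = [10.89·0.525/(4σ)]^(1/4) = 70.86 K.
With α = 0.231, T₂ = 77.95 K.
ΔT = T₂ − T₁ = 7.095 K.

7 kelvin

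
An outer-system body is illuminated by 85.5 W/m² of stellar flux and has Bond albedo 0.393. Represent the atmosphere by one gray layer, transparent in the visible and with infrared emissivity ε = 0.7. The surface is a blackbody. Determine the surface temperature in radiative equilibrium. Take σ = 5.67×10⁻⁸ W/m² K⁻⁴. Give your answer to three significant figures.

137 K

Effective emission temperature (TOA balance): σT_e⁴ = S(1−α)/4 = 12.97 W/m² → T_e = 123.0 K.
For a single slab of emissivity ε, T_s⁴ = 2T_e⁴/(2−ε); thus T_s = 123.0·(1.538)^(1/4) = 137.0 K.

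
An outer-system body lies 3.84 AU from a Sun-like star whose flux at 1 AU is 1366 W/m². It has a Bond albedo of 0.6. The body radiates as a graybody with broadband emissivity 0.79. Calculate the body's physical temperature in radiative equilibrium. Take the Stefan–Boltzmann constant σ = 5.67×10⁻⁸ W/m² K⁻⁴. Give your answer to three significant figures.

Flux at the orbit: S = 1366/(3.84)² = 92.64 W/m².
The planet absorbs (1−α)S over its disc πR² and re-emits over 4πR², so the mean absorbed flux is (1−0.6)·92.64/4 = 9.264 W/m².
Radiative balance εσT⁴ = 9.264 gives T = [9.264/(0.79·σ)]^(1/4) = 119.9 K.

120 kelvin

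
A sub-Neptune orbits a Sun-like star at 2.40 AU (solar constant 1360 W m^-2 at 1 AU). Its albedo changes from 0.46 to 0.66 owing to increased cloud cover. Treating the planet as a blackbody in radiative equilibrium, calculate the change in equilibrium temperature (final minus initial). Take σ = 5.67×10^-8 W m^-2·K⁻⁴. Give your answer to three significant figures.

By the inverse-square law, S = 1360/2.40² = 236.1 W m^-2.
Before: T₁ = [236.1·0.54/(4σ)]^(1/4) = 154.0 K.
With α = 0.66, T₂ = 137.2 K.
ΔT = T₂ − T₁ = -16.82 K.

-16.8 K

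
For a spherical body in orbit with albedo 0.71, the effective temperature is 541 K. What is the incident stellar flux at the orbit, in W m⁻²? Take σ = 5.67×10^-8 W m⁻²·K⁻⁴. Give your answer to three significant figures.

Invert the energy balance for S: S = 4σT⁴/(1−α).
σT⁴ = 5.67×10⁻⁸·(541)⁴ = 4857 W m⁻².
S = 4·4857/0.29 = 66990 W m⁻².

67000 W m⁻²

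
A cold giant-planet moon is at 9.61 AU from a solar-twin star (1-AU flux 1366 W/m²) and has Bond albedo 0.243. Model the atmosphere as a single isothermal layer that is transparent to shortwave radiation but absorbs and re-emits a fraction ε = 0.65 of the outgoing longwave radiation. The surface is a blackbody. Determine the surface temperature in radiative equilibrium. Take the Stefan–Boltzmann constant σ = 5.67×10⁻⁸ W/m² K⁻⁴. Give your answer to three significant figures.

Flux at the orbit: S = 1366/(9.61)² = 14.79 W/m².
Effective emission temperature (TOA balance): σT_e⁴ = S(1−α)/4 = 2.799 W/m² → T_e = 83.82 K.
The surface balance (absorbed SW + ε·downward IR = σT_s⁴) with T_a⁴ = T_s⁴/2 reduces to T_s = T_e·[2/(2−ε)]^¼ = 92.48 K.

92.5 K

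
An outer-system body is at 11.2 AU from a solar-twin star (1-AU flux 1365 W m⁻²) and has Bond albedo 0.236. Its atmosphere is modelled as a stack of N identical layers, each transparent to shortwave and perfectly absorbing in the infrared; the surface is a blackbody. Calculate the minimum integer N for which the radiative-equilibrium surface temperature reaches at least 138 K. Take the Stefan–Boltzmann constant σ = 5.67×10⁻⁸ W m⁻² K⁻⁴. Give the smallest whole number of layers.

Irradiance scales as 1/d², so S = 1365 W m⁻² × (1/11.2)² = 10.88 W m⁻².
The effective emission temperature is T_e = [S(1−α)/(4σ)]^¼ = 77.81 K.
T_s = (N+1)^(1/4)·T_e ≥ 138 K requires N+1 ≥ (T_s/T_e)⁴ = (138/77.81)⁴ = 9.894.
Rounding up, N = 9.

9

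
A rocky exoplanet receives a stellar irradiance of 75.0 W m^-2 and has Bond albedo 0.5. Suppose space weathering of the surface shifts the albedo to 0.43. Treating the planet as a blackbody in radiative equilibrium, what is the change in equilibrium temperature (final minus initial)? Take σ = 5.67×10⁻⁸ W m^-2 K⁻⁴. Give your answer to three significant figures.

3.78 kelvin

With α = 0.5, T₁ = 113.4 K.
With α = 0.43, T₂ = 117.2 K.
ΔT = T₂ − T₁ = 3.776 K.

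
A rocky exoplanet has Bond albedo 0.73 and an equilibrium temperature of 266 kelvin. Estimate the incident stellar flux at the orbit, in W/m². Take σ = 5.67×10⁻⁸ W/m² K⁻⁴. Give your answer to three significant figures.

4210 W/m²

From S(1−α)/4 = σT⁴: S = 4σT⁴/(1−α).
σT⁴ = 5.67×10⁻⁸·(266)⁴ = 283.9 W/m².
S = 4·283.9/0.27 = 4205 W/m².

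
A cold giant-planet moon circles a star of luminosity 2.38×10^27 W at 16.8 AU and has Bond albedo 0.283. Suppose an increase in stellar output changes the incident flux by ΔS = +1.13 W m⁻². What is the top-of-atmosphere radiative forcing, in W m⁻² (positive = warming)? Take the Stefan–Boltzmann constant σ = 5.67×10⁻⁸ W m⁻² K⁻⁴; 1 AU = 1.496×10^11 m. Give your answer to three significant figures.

Orbital distance: d = 16.8 AU = 2.513×10^12 m.
Spreading L over a sphere of radius d: S = 2.38×10^27/(4π·2.51×10^12²) = 29.98 W m⁻².
TOA radiative forcing: ΔF = (1−α)ΔS/4 = 0.717·(+1.13)/4 = 0.2026 W m⁻².

0.203 W m⁻²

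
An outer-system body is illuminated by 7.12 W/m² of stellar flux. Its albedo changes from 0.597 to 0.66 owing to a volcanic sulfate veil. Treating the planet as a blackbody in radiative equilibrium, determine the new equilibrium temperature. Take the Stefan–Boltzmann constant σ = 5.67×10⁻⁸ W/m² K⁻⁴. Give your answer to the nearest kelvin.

57 kelvin

T₂ = [S(1−α₂)/(4σ)]^(1/4) = [7.120·0.34/(4σ)]^(1/4) = 57.16 K.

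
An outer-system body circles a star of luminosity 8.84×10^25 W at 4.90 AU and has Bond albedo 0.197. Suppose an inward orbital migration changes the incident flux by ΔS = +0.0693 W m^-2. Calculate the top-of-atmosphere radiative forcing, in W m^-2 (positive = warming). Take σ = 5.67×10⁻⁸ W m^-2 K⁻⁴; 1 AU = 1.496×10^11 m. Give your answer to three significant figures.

0.0139 W m^-2

Orbital distance: d = 4.90 AU = 7.330×10^11 m.
Spreading L over a sphere of radius d: S = 8.84×10^25/(4π·7.33×10^11²) = 13.09 W m^-2.
Only a fraction (1−α) is absorbed and it's spread over 4πR², so ΔF = (1−α)ΔS/4 = 0.01391 W m^-2.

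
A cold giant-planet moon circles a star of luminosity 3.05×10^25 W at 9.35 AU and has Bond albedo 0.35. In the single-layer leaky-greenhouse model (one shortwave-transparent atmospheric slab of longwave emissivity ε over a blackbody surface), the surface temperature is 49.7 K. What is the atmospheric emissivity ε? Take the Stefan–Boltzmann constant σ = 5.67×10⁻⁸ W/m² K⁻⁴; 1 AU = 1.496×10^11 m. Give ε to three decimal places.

0.835

d = 9.35 × 1.496×10^11 m = 1.399×10^12 m.
S = L/(4πd²) = 1.241 W/m².
First, T_e = [1.241·(1−0.35)/(4σ)]^(1/4) = 43.42 K.
T_s⁴ = T_e⁴·2/(2−ε) → ε = 2 − 2(T_e/T_s)⁴ = 2 − 2·(43.42/49.7)⁴ = 0.8346.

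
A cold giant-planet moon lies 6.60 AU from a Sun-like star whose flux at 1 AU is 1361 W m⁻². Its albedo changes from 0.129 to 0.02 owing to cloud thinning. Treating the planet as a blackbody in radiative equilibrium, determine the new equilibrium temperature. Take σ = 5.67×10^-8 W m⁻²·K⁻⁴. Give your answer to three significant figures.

108 K

By the inverse-square law, S = 1361/6.60² = 31.24 W m⁻².
T₂ = [S(1−α₂)/(4σ)]^(1/4) = [31.24·0.98/(4σ)]^(1/4) = 107.8 K.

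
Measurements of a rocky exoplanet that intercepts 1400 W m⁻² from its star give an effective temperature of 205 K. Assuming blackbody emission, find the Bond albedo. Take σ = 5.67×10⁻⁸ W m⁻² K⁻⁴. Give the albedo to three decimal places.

Energy balance: S(1−α)/4 = σT⁴, so 1−α = 4σT⁴/S.
σT⁴ = 100.1 W m⁻², so 4σT⁴ = 400.6 W m⁻².
Hence α = 1 − 400.6/1400 = 0.7139.

0.714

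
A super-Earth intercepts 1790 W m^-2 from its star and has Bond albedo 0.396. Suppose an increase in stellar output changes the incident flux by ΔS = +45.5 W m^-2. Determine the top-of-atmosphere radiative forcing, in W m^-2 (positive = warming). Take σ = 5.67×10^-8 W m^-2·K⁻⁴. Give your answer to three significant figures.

Only a fraction (1−α) is absorbed and it's spread over 4πR², so ΔF = (1−α)ΔS/4 = 6.870 W m^-2.

6.87 W m^-2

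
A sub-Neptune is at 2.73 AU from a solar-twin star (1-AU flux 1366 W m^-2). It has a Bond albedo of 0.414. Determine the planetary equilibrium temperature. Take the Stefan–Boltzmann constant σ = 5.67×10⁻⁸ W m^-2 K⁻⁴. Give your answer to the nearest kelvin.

148 K

Irradiance scales as 1/d², so S = 1366 W m^-2 × (1/2.73)² = 183.3 W m^-2.
Averaging over the sphere, the absorbed flux is S(1−α)/4 = 26.85 W m^-2.
In equilibrium σT⁴ equals this, so T = 147.5 K.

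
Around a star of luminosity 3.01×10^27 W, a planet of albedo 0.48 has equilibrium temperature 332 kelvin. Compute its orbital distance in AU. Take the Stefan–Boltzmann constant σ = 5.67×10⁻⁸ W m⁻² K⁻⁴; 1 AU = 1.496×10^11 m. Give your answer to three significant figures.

Energy balance gives S = 4σT⁴/(1−α) = 5299 W m⁻².
Then d = [L/(4πS)]^(1/2) = 2.126×10^11 m, i.e. 1.421 AU.

1.42 AU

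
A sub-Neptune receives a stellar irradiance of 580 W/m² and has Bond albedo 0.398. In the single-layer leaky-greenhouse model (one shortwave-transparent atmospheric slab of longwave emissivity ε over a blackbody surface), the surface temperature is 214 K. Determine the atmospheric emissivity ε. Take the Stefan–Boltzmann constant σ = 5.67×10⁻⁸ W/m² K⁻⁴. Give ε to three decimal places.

0.532

First, T_e = [580.0·(1−0.398)/(4σ)]^(1/4) = 198.1 K.
Since (2−ε)/2 = (T_e/T_s)⁴ = 0.7341, ε = 0.5319.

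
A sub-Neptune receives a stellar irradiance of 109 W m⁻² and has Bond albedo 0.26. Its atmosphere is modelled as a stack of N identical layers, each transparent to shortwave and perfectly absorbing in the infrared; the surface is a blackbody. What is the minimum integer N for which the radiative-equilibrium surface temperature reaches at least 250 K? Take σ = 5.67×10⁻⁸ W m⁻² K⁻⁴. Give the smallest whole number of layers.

OLR = S(1−α)/4 = 20.16 W m⁻²; the top layer radiates at T_e = 137.3 K.
T_s = (N+1)^(1/4)·T_e ≥ 250 K requires N+1 ≥ (T_s/T_e)⁴ = (250/137.3)⁴ = 10.984.
So N ≥ 9.984; the smallest integer is N = 10.

10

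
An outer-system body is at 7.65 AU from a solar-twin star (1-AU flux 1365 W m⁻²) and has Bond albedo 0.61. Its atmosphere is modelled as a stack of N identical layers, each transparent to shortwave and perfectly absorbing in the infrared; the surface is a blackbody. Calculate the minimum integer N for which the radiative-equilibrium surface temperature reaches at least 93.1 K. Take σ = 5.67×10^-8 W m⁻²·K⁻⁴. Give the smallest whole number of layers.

Irradiance scales as 1/d², so S = 1365 W m⁻² × (1/7.65)² = 23.32 W m⁻².
OLR = S(1−α)/4 = 2.274 W m⁻²; the top layer radiates at T_e = 79.58 K.
Need (N+1)T_e⁴ ≥ T_s⁴, i.e. N+1 ≥ (93.1/79.58)⁴ = 1.873.
Rounding up, N = 1.

1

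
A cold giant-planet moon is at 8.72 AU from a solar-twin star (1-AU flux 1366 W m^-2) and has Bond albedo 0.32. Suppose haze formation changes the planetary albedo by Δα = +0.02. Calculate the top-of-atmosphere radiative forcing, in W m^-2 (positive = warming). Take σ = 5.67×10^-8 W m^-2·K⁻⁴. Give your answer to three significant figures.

-0.0898 W m^-2

By the inverse-square law, S = 1366/8.72² = 17.96 W m^-2.
TOA radiative forcing: ΔF = −S·Δα/4 = −17.96·(+0.02)/4 = -0.08982 W m^-2.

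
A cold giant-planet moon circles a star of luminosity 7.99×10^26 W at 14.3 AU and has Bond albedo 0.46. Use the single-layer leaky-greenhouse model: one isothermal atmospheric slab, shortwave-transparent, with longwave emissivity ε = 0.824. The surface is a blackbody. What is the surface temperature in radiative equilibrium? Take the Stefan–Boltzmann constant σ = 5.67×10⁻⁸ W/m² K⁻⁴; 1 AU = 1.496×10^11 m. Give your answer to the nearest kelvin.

87 K

d = 14.3 × 1.496×10^11 m = 2.139×10^12 m.
Flux at the orbit: S = L/(4πd²) = 7.99×10^26/(4π·(2.14×10^12)²) = 13.89 W/m².
At the top of the atmosphere, σT_e⁴ = S(1−α)/4 = 1.876 W/m², giving T_e = 75.84 K.
Surface balance with a leaky layer gives σT_s⁴ = σT_e⁴·2/(2−ε), so T_s = T_e·[2/(2−0.824)]^(1/4) = 86.61 K.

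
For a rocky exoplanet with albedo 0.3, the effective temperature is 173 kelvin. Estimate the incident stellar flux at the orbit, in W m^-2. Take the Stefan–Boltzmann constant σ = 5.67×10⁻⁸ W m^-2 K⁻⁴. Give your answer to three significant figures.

Invert the energy balance for S: S = 4σT⁴/(1−α).
The emitted flux is σT⁴ = 50.79 W m^-2.
S = 4·50.79/0.7 = 290.2 W m^-2.

290 W m^-2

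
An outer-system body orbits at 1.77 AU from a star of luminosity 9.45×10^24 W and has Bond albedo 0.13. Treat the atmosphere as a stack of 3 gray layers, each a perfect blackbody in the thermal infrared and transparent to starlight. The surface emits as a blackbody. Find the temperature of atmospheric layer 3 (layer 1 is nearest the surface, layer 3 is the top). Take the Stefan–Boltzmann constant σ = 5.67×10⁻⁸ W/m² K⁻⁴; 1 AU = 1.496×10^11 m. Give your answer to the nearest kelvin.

80 kelvin

Orbital distance: d = 1.77 AU = 2.648×10^11 m.
Spreading L over a sphere of radius d: S = 9.45×10^24/(4π·2.65×10^11²) = 10.73 W/m².
Top-of-atmosphere balance: σT_e⁴ = S(1−α)/4 = 2.333 W/m² → T_e = 80.09 K.
Each opaque layer satisfies 2T_j⁴ = T_{j−1}⁴ + T_{j+1}⁴, giving T_k⁴ = (N+1−k)T_e⁴.
With k = 3: T_3 = (3+1−3)^¼·80.09 K = 80.09 K.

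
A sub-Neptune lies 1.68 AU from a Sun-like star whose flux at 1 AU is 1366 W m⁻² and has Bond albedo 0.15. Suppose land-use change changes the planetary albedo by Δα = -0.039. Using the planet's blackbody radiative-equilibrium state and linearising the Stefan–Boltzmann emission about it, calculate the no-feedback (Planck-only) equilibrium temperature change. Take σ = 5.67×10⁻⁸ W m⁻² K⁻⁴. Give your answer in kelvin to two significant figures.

Flux at the orbit: S = 1366/(1.68)² = 484.0 W m⁻².
The baseline emission temperature is T_e = 206.4 K.
The change in absorbed flux is Δ[S(1−α)/4] = −SΔα/4 = 4.719 W m⁻².
The Planck feedback parameter is 4σT_e³ = 1.993 W m⁻²/K.
Hence the no-feedback warming is ΔF/(4σT_e³) = 2.37 K.

2.4 K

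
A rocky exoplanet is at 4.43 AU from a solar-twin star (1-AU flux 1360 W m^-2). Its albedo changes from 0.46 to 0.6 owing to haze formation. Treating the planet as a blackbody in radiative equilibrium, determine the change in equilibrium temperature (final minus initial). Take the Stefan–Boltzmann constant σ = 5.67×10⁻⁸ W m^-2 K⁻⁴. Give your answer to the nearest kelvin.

-8 kelvin

Flux at the orbit: S = 1360/(4.43)² = 69.30 W m^-2.
Initial: T₁ = [S(1−0.46)/(4σ)]^(1/4) = 113.3 K.
Final:   T₂ = [S(1−0.6)/(4σ)]^(1/4) = 105.1 K.
ΔT = T₂ − T₁ = -8.192 K.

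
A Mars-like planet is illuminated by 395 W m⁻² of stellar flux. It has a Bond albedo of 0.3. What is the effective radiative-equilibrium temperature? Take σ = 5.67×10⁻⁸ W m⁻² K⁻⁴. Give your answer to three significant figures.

Absorbed flux (global mean): S(1−α)/4 = 395.0·0.7/4 = 69.12 W m⁻².
Balancing against σT⁴: T = (69.12/5.67×10⁻⁸)^(1/4) = 186.9 K.

187 K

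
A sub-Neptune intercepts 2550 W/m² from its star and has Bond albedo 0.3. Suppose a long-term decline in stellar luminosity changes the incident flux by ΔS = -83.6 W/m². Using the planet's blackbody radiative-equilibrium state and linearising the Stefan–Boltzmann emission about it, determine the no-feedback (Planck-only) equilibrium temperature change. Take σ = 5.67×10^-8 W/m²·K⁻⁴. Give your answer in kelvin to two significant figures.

The baseline emission temperature is T_e = 297.9 K.
TOA radiative forcing: ΔF = (1−α)ΔS/4 = 0.7·(-83.6)/4 = -14.63 W/m².
The Planck feedback parameter is 4σT_e³ = 5.993 W/m²/K.
ΔT₀ = ΔF/λ_P = -14.63/5.993 = -2.44 K.

-2.4 kelvin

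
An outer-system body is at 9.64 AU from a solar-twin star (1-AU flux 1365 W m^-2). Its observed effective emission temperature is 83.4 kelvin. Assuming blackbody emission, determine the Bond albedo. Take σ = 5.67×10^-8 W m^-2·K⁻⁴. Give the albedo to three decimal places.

0.253

Flux at the orbit: S = 1365/(9.64)² = 14.69 W m^-2.
Rearranging the radiative balance, α = 1 − 4σT⁴/S.
σT⁴ = 2.743 W m^-2, so 4σT⁴ = 10.97 W m^-2.
1−α = 10.97/14.69 = 0.7470, so α = 0.2530.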